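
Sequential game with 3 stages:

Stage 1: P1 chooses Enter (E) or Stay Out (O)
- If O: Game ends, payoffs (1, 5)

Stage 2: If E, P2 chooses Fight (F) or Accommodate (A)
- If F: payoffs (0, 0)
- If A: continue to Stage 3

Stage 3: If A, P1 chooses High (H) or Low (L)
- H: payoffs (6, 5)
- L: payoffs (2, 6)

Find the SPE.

SPE: (E, A, H); Outcome (6, 5)

Work:
Stage 3: P1 chooses H (6 vs 2)
Stage 2: P2: F->0, A->5 (anticipating H). Choose A
Stage 1: P1: O->1, E->6 (anticipating A, H). Choose E
SPE path: E -> A -> H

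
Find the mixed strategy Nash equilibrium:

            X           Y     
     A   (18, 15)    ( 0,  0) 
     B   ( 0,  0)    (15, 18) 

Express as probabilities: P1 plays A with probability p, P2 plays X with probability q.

p = 0.5455, q = 0.4545

Work:
Find probabilities that make opponent indifferent:
P2 chooses q to make P1 indifferent between A and B
P1 chooses p to make P2 indifferent between X and Y
Mixed NE: P1 plays (A: 0.5455, B: 0.4545), P2 plays (X: 0.4545, Y: 0.5455)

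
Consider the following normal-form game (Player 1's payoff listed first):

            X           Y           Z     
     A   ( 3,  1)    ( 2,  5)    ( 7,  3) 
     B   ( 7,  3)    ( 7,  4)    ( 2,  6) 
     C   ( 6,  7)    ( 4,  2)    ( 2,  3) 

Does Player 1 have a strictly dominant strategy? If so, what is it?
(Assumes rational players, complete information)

No strictly dominant strategy exists for Player 1

Work:
A strategy strictly dominates another if it gives a strictly higher payoff against every opponent action. Compare each pair of P1's strategies column-by-column:
  A vs B: [3 vs 7, 2 vs 7, 7 vs 2] → A does not strictly dominate B (column X: 3 ≤ 7)
  A vs C: [3 vs 6, 2 vs 4, 7 vs 2] → A does not strictly dominate C (column X: 3 ≤ 6)
  B vs A: [7 vs 3, 7 vs 2, 2 vs 7] → B does not strictly dominate A (column Z: 2 ≤ 7)
  B vs C: [7 vs 6, 7 vs 4, 2 vs 2] → B does not strictly dominate C (column Z: 2 ≤ 2)
  C vs A: [6 vs 3, 4 vs 2, 2 vs 7] → C does not strictly dominate A (column Z: 2 ≤ 7)
  C vs B: [6 vs 7, 4 vs 7, 2 vs 2] → C does not strictly dominate B (column X: 6 ≤ 7)
No single strategy strictly dominates all others → no strictly dominant strategy.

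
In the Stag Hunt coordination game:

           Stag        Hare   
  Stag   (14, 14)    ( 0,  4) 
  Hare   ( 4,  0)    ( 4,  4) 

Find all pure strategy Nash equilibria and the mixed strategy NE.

Pure NE: (Stag, Stag) and (Hare, Hare); Mixed NE: p = 0.2857, q = 0.2857

Work:
Check pure NE:
(Stag, Stag): (14, 14) - no unilateral deviation beneficial
(Hare, Hare): (4, 4) - no unilateral deviation beneficial
Mixed NE: P1 plays Stag with p = 0.2857, P2 plays Stag with q = 0.2857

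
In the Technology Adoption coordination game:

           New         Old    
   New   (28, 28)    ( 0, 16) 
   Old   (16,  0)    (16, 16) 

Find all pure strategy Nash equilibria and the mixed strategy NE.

Pure NE: (New, New) and (Old, Old); Mixed NE: p = 0.5714, q = 0.5714

Work:
Check pure NE:
(New, New): (28, 28) - no unilateral deviation beneficial
(Old, Old): (16, 16) - no unilateral deviation beneficial
Mixed NE: P1 plays New with p = 0.5714, P2 plays New with q = 0.5714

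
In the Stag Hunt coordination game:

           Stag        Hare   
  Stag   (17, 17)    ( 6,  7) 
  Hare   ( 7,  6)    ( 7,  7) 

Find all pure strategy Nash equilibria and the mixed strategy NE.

Pure NE: (Stag, Stag) and (Hare, Hare); Mixed NE: p = 0.0909, q = 0.0909

Work:
Check pure NE:
(Stag, Stag): (17, 17) - no unilateral deviation beneficial
(Hare, Hare): (7, 7) - no unilateral deviation beneficial
Mixed NE: P1 plays Stag with p = 0.0909, P2 plays Stag with q = 0.0909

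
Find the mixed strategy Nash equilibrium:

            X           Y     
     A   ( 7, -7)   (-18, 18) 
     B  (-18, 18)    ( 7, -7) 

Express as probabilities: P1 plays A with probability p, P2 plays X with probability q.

p = 0.5, q = 0.5

Work:
Find probabilities that make opponent indifferent:
P2 chooses q to make P1 indifferent between A and B
P1 chooses p to make P2 indifferent between X and Y
Mixed NE: P1 plays (A: 0.5, B: 0.5), P2 plays (X: 0.5, Y: 0.5)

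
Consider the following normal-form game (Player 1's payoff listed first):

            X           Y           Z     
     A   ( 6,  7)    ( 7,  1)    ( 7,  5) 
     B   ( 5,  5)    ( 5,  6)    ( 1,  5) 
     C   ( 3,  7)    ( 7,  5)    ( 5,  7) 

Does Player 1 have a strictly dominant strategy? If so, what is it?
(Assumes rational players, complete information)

No strictly dominant strategy exists for Player 1

Work:
A strategy strictly dominates another if it gives a strictly higher payoff against every opponent action. Compare each pair of P1's strategies column-by-column:
  A vs B: [6 vs 5, 7 vs 5, 7 vs 1] → A strictly dominates B
  A vs C: [6 vs 3, 7 vs 7, 7 vs 5] → A does not strictly dominate C (column Y: 7 ≤ 7)
  B vs A: [5 vs 6, 5 vs 7, 1 vs 7] → B does not strictly dominate A (column X: 5 ≤ 6)
  B vs C: [5 vs 3, 5 vs 7, 1 vs 5] → B does not strictly dominate C (column Y: 5 ≤ 7)
  C vs A: [3 vs 6, 7 vs 7, 5 vs 7] → C does not strictly dominate A (column X: 3 ≤ 6)
  C vs B: [3 vs 5, 7 vs 5, 5 vs 1] → C does not strictly dominate B (column X: 3 ≤ 5)
No single strategy strictly dominates all others → no strictly dominant strategy.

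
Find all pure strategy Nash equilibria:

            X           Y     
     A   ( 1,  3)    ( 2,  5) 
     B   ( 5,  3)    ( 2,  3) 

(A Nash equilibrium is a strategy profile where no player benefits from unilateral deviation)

Nash equilibrium: (A, Y), (B, X), (B, Y)

Work:
Best responses:
  P1 vs X: payoffs [1, 5] → best response B (payoff 5)
  P1 vs Y: payoffs [2, 2] → best response A/B (payoff 2)
  P2 vs A: payoffs [3, 5] → best response Y (payoff 5)
  P2 vs B: payoffs [3, 3] → best response X/Y (payoff 3)
Mutual best responses: (A,Y), (B,X), (B,Y) → Nash equilibria.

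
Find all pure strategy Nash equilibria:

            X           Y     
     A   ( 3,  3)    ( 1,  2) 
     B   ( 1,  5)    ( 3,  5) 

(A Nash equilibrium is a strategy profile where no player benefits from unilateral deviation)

Nash equilibrium: (A, X), (B, Y)

Work:
Best responses:
  P1 vs X: payoffs [3, 1] → best response A (payoff 3)
  P1 vs Y: payoffs [1, 3] → best response B (payoff 3)
  P2 vs A: payoffs [3, 2] → best response X (payoff 3)
  P2 vs B: payoffs [5, 5] → best response X/Y (payoff 5)
Mutual best responses: (A,X), (B,Y) → Nash equilibria.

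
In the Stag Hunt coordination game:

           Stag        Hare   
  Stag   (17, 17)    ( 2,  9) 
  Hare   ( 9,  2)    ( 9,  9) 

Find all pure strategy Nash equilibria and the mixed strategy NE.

Pure NE: (Stag, Stag) and (Hare, Hare); Mixed NE: p = 0.4667, q = 0.4667

Work:
Check pure NE:
(Stag, Stag): (17, 17) - no unilateral deviation beneficial
(Hare, Hare): (9, 9) - no unilateral deviation beneficial
Mixed NE: P1 plays Stag with p = 0.4667, P2 plays Stag with q = 0.4667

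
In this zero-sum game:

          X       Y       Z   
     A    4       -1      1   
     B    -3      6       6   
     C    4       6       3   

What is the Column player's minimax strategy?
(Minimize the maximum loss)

Column should play X, value = 4

Work:
Column player minimizes Row's maximum payoff:
Column X: max payoff to Row = 4
Column Y: max payoff to Row = 6
Column Z: max payoff to Row = 6
Minimum is 4, achieved by column X.
Minimax strategy: X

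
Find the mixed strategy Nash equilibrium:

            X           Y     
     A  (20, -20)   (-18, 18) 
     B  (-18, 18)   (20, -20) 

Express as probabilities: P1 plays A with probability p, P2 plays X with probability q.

p = 0.5, q = 0.5

Work:
Find probabilities that make opponent indifferent:
P2 chooses q to make P1 indifferent between A and B
P1 chooses p to make P2 indifferent between X and Y
Mixed NE: P1 plays (A: 0.5, B: 0.5), P2 plays (X: 0.5, Y: 0.5)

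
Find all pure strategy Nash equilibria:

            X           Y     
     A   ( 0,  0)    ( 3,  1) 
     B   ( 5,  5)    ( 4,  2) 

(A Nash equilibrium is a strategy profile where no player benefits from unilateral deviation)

Nash equilibrium: (B, X)

Work:
Best responses:
  P1 vs X: payoffs [0, 5] → best response B (payoff 5)
  P1 vs Y: payoffs [3, 4] → best response B (payoff 4)
  P2 vs A: payoffs [0, 1] → best response Y (payoff 1)
  P2 vs B: payoffs [5, 2] → best response X (payoff 5)
Mutual best responses: (B,X) → Nash equilibria.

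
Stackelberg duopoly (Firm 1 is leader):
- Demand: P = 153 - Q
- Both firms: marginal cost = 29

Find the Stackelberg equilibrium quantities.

q₁* (leader) = 62.0, q₂* (follower) = 31.0

Work:
Follower's reaction: q₂ = (a - c - q₁)/2
Leader substitutes: π₁ = q₁·(a - q₁ - (a-c-q₁)/2 - c)
FOC: q₁* = (153 - 29)/2 = 62.00
Then: q₂* = (153 - 29 - 62.0)/2 = 31.00
Leader has first-mover advantage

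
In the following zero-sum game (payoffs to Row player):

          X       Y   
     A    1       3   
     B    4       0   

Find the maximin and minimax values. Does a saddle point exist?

Maximin = 1, Minimax = 3, Saddle: False

Work:
Row minimums: [1, 0] → maximin = 1
Column maximums: [4, 3] → minimax = 3
No saddle point (maximin ≠ minimax). Mixed strategy needed.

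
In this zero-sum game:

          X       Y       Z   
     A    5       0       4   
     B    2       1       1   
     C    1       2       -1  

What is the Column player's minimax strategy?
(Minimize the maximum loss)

Column should play Y, value = 2

Work:
Column player minimizes Row's maximum payoff:
Column X: max payoff to Row = 5
Column Y: max payoff to Row = 2
Column Z: max payoff to Row = 4
Minimum is 2, achieved by column Y.
Minimax strategy: Y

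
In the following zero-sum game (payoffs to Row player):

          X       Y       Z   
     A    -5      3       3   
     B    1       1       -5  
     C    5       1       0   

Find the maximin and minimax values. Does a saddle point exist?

Maximin = 0, Minimax = 3, Saddle: False

Work:
Row minimums: [-5, -5, 0] → maximin = 0
Column maximums: [5, 3, 3] → minimax = 3
No saddle point (maximin ≠ minimax). Mixed strategy needed.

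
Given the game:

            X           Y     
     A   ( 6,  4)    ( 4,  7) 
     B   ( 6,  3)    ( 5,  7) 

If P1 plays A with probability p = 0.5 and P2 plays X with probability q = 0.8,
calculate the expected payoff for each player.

E[P1] = 5.7, E[P2] = 4.2

Work:
E[P1] = p·q·π₁(A,X) + p·(1-q)·π₁(A,Y) + (1-p)·q·π₁(B,X) + (1-p)·(1-q)·π₁(B,Y)
= 0.5·0.8·6 + 0.5·0.2·4 + 0.5·0.8·6 + 0.5·0.2·5
= 5.7

E[P2] = 4.2 (similar calculation)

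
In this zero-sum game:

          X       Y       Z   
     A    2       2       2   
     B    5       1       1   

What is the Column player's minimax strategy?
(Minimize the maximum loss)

Column should play Y or Z (all achieve the minimum), value = 2

Work:
Column player minimizes Row's maximum payoff:
Column X: max payoff to Row = 5
Column Y: max payoff to Row = 2
Column Z: max payoff to Row = 2
Minimum is 2, achieved by columns Y, Z (tied).
Each of Y or Z is a minimax strategy.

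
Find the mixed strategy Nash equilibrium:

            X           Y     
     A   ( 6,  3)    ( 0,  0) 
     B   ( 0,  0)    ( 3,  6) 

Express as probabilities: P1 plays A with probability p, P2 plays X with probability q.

p = 0.6667, q = 0.3333

Work:
Find probabilities that make opponent indifferent:
P2 chooses q to make P1 indifferent between A and B
P1 chooses p to make P2 indifferent between X and Y
Mixed NE: P1 plays (A: 0.6667, B: 0.3333), P2 plays (X: 0.3333, Y: 0.6667)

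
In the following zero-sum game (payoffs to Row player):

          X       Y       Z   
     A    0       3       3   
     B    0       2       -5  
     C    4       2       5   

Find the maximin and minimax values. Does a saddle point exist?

Maximin = 2, Minimax = 3, Saddle: False

Work:
Row minimums: [0, -5, 2] → maximin = 2
Column maximums: [4, 3, 5] → minimax = 3
No saddle point (maximin ≠ minimax). Mixed strategy needed.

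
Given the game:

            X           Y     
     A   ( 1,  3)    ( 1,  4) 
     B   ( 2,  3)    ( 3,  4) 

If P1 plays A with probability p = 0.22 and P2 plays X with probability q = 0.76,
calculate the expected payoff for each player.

E[P1] = 1.9672, E[P2] = 3.24

Work:
E[P1] = p·q·π₁(A,X) + p·(1-q)·π₁(A,Y) + (1-p)·q·π₁(B,X) + (1-p)·(1-q)·π₁(B,Y)
= 0.22·0.76·1 + 0.22·0.24·1 + 0.78·0.76·2 + 0.78·0.24·3
= 1.9672

E[P2] = 3.24 (similar calculation)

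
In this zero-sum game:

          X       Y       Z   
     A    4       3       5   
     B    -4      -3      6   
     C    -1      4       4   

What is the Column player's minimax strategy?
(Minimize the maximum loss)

Column should play X or Y (all achieve the minimum), value = 4

Work:
Column player minimizes Row's maximum payoff:
Column X: max payoff to Row = 4
Column Y: max payoff to Row = 4
Column Z: max payoff to Row = 6
Minimum is 4, achieved by columns X, Y (tied).
Each of X or Y is a minimax strategy.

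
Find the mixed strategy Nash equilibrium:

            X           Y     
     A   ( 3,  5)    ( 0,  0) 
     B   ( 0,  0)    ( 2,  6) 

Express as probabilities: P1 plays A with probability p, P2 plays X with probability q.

p = 0.5455, q = 0.4

Work:
Find probabilities that make opponent indifferent:
P2 chooses q to make P1 indifferent between A and B
P1 chooses p to make P2 indifferent between X and Y
Mixed NE: P1 plays (A: 0.5455, B: 0.4545), P2 plays (X: 0.4, Y: 0.6)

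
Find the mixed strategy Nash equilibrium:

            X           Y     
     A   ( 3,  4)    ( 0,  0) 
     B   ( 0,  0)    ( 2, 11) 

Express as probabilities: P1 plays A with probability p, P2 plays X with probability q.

p = 0.7333, q = 0.4

Work:
Find probabilities that make opponent indifferent:
P2 chooses q to make P1 indifferent between A and B
P1 chooses p to make P2 indifferent between X and Y
Mixed NE: P1 plays (A: 0.7333, B: 0.2667), P2 plays (X: 0.4, Y: 0.6)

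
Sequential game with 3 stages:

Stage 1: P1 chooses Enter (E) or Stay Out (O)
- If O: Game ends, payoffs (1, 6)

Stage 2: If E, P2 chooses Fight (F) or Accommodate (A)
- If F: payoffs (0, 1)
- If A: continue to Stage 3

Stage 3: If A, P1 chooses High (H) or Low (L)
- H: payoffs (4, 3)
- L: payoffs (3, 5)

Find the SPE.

SPE: (E, A, H); Outcome (4, 3)

Work:
Stage 3: P1 chooses H (4 vs 3)
Stage 2: P2: F->1, A->3 (anticipating H). Choose A
Stage 1: P1: O->1, E->4 (anticipating A, H). Choose E
SPE path: E -> A -> H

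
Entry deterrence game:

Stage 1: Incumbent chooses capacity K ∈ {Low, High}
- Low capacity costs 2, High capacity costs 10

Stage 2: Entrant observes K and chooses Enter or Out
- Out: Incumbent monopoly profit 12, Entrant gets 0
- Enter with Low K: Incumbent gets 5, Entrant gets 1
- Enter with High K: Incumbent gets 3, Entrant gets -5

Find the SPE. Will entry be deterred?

SPE: (Low, Enter|Low, Out|High); Entry not deterred. Incumbent net profit = 3, Entrant gets 1

Work:
After Low K: Entrant enters (1 > 0)
After High K: Entrant stays out (-5 < 0)
Incumbent: Low → 5−2=3, High → 12−10=2
Incumbent chooses Low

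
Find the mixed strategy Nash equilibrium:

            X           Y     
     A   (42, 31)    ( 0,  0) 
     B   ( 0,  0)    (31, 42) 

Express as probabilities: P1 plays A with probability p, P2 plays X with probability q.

p = 0.5753, q = 0.4247

Work:
Find probabilities that make opponent indifferent:
P2 chooses q to make P1 indifferent between A and B
P1 chooses p to make P2 indifferent between X and Y
Mixed NE: P1 plays (A: 0.5753, B: 0.4247), P2 plays (X: 0.4247, Y: 0.5753)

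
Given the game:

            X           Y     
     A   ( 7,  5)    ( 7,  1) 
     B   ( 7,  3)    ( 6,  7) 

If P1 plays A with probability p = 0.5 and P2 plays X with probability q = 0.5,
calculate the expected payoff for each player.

E[P1] = 6.75, E[P2] = 4.0

Work:
E[P1] = p·q·π₁(A,X) + p·(1-q)·π₁(A,Y) + (1-p)·q·π₁(B,X) + (1-p)·(1-q)·π₁(B,Y)
= 0.5·0.5·7 + 0.5·0.5·7 + 0.5·0.5·7 + 0.5·0.5·6
= 6.75

E[P2] = 4.0 (similar calculation)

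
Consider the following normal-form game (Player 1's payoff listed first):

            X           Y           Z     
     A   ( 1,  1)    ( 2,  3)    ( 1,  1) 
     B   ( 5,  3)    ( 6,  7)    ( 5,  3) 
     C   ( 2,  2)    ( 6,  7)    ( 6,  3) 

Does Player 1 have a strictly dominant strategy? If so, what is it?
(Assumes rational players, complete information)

No strictly dominant strategy exists for Player 1

Work:
A strategy strictly dominates another if it gives a strictly higher payoff against every opponent action. Compare each pair of P1's strategies column-by-column:
  A vs B: [1 vs 5, 2 vs 6, 1 vs 5] → A does not strictly dominate B (column X: 1 ≤ 5)
  A vs C: [1 vs 2, 2 vs 6, 1 vs 6] → A does not strictly dominate C (column X: 1 ≤ 2)
  B vs A: [5 vs 1, 6 vs 2, 5 vs 1] → B strictly dominates A
  B vs C: [5 vs 2, 6 vs 6, 5 vs 6] → B does not strictly dominate C (column Y: 6 ≤ 6)
  C vs A: [2 vs 1, 6 vs 2, 6 vs 1] → C strictly dominates A
  C vs B: [2 vs 5, 6 vs 6, 6 vs 5] → C does not strictly dominate B (column X: 2 ≤ 5)
No single strategy strictly dominates all others → no strictly dominant strategy.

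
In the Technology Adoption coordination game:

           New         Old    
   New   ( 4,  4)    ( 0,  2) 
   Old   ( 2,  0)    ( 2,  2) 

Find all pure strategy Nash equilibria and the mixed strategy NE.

Pure NE: (New, New) and (Old, Old); Mixed NE: p = 0.5, q = 0.5

Work:
Check pure NE:
(New, New): (4, 4) - no unilateral deviation beneficial
(Old, Old): (2, 2) - no unilateral deviation beneficial
Mixed NE: P1 plays New with p = 0.5, P2 plays New with q = 0.5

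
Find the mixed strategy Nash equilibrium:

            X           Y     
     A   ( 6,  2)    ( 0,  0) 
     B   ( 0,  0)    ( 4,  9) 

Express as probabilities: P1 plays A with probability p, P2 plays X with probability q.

p = 0.8182, q = 0.4

Work:
Find probabilities that make opponent indifferent:
P2 chooses q to make P1 indifferent between A and B
P1 chooses p to make P2 indifferent between X and Y
Mixed NE: P1 plays (A: 0.8182, B: 0.1818), P2 plays (X: 0.4, Y: 0.6)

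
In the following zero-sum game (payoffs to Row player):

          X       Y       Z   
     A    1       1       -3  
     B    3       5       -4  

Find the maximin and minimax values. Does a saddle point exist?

Maximin = -3, Minimax = -3, Saddle: True

Work:
Row minimums: [-3, -4] → maximin = -3
Column maximums: [3, 5, -3] → minimax = -3
Saddle point exists! Game value = -3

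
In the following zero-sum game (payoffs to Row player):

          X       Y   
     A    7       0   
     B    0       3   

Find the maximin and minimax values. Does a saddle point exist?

Maximin = 0, Minimax = 3, Saddle: False

Work:
Row minimums: [0, 0] → maximin = 0
Column maximums: [7, 3] → minimax = 3
No saddle point (maximin ≠ minimax). Mixed strategy needed.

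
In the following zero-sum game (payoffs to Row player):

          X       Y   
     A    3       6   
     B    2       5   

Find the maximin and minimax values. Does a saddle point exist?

Maximin = 3, Minimax = 3, Saddle: True

Work:
Row minimums: [3, 2] → maximin = 3
Column maximums: [3, 6] → minimax = 3
Saddle point exists! Game value = 3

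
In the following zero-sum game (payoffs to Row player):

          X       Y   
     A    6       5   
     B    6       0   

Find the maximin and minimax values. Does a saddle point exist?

Maximin = 5, Minimax = 5, Saddle: True

Work:
Row minimums: [5, 0] → maximin = 5
Column maximums: [6, 5] → minimax = 5
Saddle point exists! Game value = 5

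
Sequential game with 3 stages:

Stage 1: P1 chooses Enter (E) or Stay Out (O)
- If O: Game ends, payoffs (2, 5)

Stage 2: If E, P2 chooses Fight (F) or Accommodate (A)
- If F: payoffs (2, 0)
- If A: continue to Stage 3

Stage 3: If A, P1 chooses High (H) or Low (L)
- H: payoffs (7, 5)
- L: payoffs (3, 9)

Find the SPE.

SPE: (E, A, H); Outcome (7, 5)

Work:
Stage 3: P1 chooses H (7 vs 3)
Stage 2: P2: F->0, A->5 (anticipating H). Choose A
Stage 1: P1: O->2, E->7 (anticipating A, H). Choose E
SPE path: E -> A -> H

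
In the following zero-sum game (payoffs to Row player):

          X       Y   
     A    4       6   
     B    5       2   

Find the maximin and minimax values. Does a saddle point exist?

Maximin = 4, Minimax = 5, Saddle: False

Work:
Row minimums: [4, 2] → maximin = 4
Column maximums: [5, 6] → minimax = 5
No saddle point (maximin ≠ minimax). Mixed strategy needed.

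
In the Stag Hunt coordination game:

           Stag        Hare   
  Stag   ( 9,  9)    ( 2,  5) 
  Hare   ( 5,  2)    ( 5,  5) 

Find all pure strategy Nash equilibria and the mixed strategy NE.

Pure NE: (Stag, Stag) and (Hare, Hare); Mixed NE: p = 0.4286, q = 0.4286

Work:
Check pure NE:
(Stag, Stag): (9, 9) - no unilateral deviation beneficial
(Hare, Hare): (5, 5) - no unilateral deviation beneficial
Mixed NE: P1 plays Stag with p = 0.4286, P2 plays Stag with q = 0.4286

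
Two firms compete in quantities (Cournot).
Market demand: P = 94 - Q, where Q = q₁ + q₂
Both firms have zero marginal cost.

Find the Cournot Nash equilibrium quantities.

q₁* = q₂* = 31.33; P* = 31.33

Work:
Profit: π_i = P·q_i = (a - q_i - q_j)·q_i
FOC: ∂π_i/∂q_i = a - 2q_i - q_j = 0
Reaction function: q_i = (94 - q_j)/2
Symmetry: q* = 94/3 = 31.33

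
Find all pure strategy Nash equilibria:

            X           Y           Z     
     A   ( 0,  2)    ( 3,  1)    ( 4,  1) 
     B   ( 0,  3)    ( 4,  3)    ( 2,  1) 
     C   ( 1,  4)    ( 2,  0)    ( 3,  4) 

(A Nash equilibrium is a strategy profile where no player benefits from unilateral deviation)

Nash equilibrium: (B, Y), (C, X)

Work:
Best responses:
  P1 vs X: payoffs [0, 0, 1] → best response C (payoff 1)
  P1 vs Y: payoffs [3, 4, 2] → best response B (payoff 4)
  P1 vs Z: payoffs [4, 2, 3] → best response A (payoff 4)
  P2 vs A: payoffs [2, 1, 1] → best response X (payoff 2)
  P2 vs B: payoffs [3, 3, 1] → best response X/Y (payoff 3)
  P2 vs C: payoffs [4, 0, 4] → best response X/Z (payoff 4)
Mutual best responses: (B,Y), (C,X) → Nash equilibria.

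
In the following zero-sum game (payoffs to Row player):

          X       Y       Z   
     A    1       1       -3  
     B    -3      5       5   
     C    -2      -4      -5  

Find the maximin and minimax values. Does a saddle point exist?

Maximin = -3, Minimax = 1, Saddle: False

Work:
Row minimums: [-3, -3, -5] → maximin = -3
Column maximums: [1, 5, 5] → minimax = 1
No saddle point (maximin ≠ minimax). Mixed strategy needed.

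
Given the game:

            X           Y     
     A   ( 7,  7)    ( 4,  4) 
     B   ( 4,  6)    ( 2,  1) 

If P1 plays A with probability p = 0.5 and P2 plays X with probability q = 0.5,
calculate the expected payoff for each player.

E[P1] = 4.25, E[P2] = 4.5

Work:
E[P1] = p·q·π₁(A,X) + p·(1-q)·π₁(A,Y) + (1-p)·q·π₁(B,X) + (1-p)·(1-q)·π₁(B,Y)
= 0.5·0.5·7 + 0.5·0.5·4 + 0.5·0.5·4 + 0.5·0.5·2
= 4.25

E[P2] = 4.5 (similar calculation)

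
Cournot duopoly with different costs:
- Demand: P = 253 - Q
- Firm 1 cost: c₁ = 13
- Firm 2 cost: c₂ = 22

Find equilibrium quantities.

q₁* = 83.0, q₂* = 74.0

Work:
Reaction: q₁ = (253 - 13 - q₂)/2
Reaction: q₂ = (253 - 22 - q₁)/2
Solve simultaneously:
q₁* = (253 - 2×13 + 22)/3 = 83.0
q₂* = (253 - 2×22 + 13)/3 = 74.0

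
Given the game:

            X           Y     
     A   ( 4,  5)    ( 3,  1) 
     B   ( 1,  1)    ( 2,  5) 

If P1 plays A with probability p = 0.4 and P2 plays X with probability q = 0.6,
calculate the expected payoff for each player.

E[P1] = 2.28, E[P2] = 2.92

Work:
E[P1] = p·q·π₁(A,X) + p·(1-q)·π₁(A,Y) + (1-p)·q·π₁(B,X) + (1-p)·(1-q)·π₁(B,Y)
= 0.4·0.6·4 + 0.4·0.4·3 + 0.6·0.6·1 + 0.6·0.4·2
= 2.28

E[P2] = 2.92 (similar calculation)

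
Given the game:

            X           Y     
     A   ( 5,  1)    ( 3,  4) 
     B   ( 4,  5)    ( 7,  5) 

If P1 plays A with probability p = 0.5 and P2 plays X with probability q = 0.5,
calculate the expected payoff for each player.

E[P1] = 4.75, E[P2] = 3.75

Work:
E[P1] = p·q·π₁(A,X) + p·(1-q)·π₁(A,Y) + (1-p)·q·π₁(B,X) + (1-p)·(1-q)·π₁(B,Y)
= 0.5·0.5·5 + 0.5·0.5·3 + 0.5·0.5·4 + 0.5·0.5·7
= 4.75

E[P2] = 3.75 (similar calculation)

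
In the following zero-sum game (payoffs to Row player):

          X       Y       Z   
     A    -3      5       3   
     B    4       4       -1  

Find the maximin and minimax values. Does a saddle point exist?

Maximin = -1, Minimax = 3, Saddle: False

Work:
Row minimums: [-3, -1] → maximin = -1
Column maximums: [4, 5, 3] → minimax = 3
No saddle point (maximin ≠ minimax). Mixed strategy needed.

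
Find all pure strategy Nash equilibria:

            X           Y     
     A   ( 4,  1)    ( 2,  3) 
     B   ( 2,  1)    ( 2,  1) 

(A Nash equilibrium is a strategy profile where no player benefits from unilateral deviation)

Nash equilibrium: (A, Y), (B, Y)

Work:
Best responses:
  P1 vs X: payoffs [4, 2] → best response A (payoff 4)
  P1 vs Y: payoffs [2, 2] → best response A/B (payoff 2)
  P2 vs A: payoffs [1, 3] → best response Y (payoff 3)
  P2 vs B: payoffs [1, 1] → best response X/Y (payoff 1)
Mutual best responses: (A,Y), (B,Y) → Nash equilibria.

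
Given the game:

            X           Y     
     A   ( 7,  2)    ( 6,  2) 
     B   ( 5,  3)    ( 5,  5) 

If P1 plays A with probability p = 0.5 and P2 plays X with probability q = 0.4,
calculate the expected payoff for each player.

E[P1] = 5.7, E[P2] = 3.1

Work:
E[P1] = p·q·π₁(A,X) + p·(1-q)·π₁(A,Y) + (1-p)·q·π₁(B,X) + (1-p)·(1-q)·π₁(B,Y)
= 0.5·0.4·7 + 0.5·0.6·6 + 0.5·0.4·5 + 0.5·0.6·5
= 5.7

E[P2] = 3.1 (similar calculation)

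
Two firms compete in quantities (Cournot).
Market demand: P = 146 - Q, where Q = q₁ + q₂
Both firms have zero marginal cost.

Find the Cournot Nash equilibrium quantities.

q₁* = q₂* = 48.67; P* = 48.67

Work:
Profit: π_i = P·q_i = (a - q_i - q_j)·q_i
FOC: ∂π_i/∂q_i = a - 2q_i - q_j = 0
Reaction function: q_i = (146 - q_j)/2
Symmetry: q* = 146/3 = 48.67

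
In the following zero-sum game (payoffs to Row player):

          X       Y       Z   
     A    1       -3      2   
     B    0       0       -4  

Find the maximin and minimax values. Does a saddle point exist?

Maximin = -3, Minimax = 0, Saddle: False

Work:
Row minimums: [-3, -4] → maximin = -3
Column maximums: [1, 0, 2] → minimax = 0
No saddle point (maximin ≠ minimax). Mixed strategy needed.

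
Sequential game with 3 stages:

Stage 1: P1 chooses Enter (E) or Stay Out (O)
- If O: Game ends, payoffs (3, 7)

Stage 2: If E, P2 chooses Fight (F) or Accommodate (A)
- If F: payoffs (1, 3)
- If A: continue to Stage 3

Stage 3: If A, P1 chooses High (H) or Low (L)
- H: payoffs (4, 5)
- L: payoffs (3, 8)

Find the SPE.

SPE: (E, A, H); Outcome (4, 5)

Work:
Stage 3: P1 chooses H (4 vs 3)
Stage 2: P2: F->3, A->5 (anticipating H). Choose A
Stage 1: P1: O->3, E->4 (anticipating A, H). Choose E
SPE path: E -> A -> H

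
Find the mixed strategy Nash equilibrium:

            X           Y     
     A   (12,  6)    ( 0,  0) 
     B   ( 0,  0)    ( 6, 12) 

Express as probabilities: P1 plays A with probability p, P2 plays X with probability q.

p = 0.6667, q = 0.3333

Work:
Find probabilities that make opponent indifferent:
P2 chooses q to make P1 indifferent between A and B
P1 chooses p to make P2 indifferent between X and Y
Mixed NE: P1 plays (A: 0.6667, B: 0.3333), P2 plays (X: 0.3333, Y: 0.6667)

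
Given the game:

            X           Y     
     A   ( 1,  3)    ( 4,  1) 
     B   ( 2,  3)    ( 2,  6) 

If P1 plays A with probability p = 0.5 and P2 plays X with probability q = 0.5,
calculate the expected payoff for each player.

E[P1] = 2.25, E[P2] = 3.25

Work:
E[P1] = p·q·π₁(A,X) + p·(1-q)·π₁(A,Y) + (1-p)·q·π₁(B,X) + (1-p)·(1-q)·π₁(B,Y)
= 0.5·0.5·1 + 0.5·0.5·4 + 0.5·0.5·2 + 0.5·0.5·2
= 2.25

E[P2] = 3.25 (similar calculation)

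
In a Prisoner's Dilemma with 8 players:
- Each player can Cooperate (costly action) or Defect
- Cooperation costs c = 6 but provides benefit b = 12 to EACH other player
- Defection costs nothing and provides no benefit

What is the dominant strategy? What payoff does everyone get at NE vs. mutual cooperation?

Dominant: Defect; NE payoff = 0; Coop payoff = 78

Work:
Defect dominates (saves cost c = 6, benefit to others is external)
NE: All defect → everyone gets 0
If all cooperate: each receives (7)×12 - 6 = 78
Social dilemma: 78 > 0 but NE gives 0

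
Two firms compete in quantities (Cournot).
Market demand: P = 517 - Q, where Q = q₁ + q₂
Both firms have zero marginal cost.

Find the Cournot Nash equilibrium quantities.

q₁* = q₂* = 172.33; P* = 172.33

Work:
Profit: π_i = P·q_i = (a - q_i - q_j)·q_i
FOC: ∂π_i/∂q_i = a - 2q_i - q_j = 0
Reaction function: q_i = (517 - q_j)/2
Symmetry: q* = 517/3 = 172.33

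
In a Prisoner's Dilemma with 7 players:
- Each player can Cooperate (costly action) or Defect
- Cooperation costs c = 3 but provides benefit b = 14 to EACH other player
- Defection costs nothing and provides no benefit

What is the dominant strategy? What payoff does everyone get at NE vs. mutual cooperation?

Dominant: Defect; NE payoff = 0; Coop payoff = 81

Work:
Defect dominates (saves cost c = 3, benefit to others is external)
NE: All defect → everyone gets 0
If all cooperate: each receives (6)×14 - 3 = 81
Social dilemma: 81 > 0 but NE gives 0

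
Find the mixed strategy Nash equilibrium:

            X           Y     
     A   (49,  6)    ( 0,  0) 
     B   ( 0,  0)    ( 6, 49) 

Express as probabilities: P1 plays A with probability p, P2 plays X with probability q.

p = 0.8909, q = 0.1091

Work:
Find probabilities that make opponent indifferent:
P2 chooses q to make P1 indifferent between A and B
P1 chooses p to make P2 indifferent between X and Y
Mixed NE: P1 plays (A: 0.8909, B: 0.1091), P2 plays (X: 0.1091, Y: 0.8909)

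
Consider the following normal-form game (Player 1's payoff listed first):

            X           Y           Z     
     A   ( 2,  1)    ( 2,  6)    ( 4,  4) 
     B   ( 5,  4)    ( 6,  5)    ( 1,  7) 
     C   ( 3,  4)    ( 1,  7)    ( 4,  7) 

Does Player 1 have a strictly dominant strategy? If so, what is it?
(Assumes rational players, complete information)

No strictly dominant strategy exists for Player 1

Work:
A strategy strictly dominates another if it gives a strictly higher payoff against every opponent action. Compare each pair of P1's strategies column-by-column:
  A vs B: [2 vs 5, 2 vs 6, 4 vs 1] → A does not strictly dominate B (column X: 2 ≤ 5)
  A vs C: [2 vs 3, 2 vs 1, 4 vs 4] → A does not strictly dominate C (column X: 2 ≤ 3)
  B vs A: [5 vs 2, 6 vs 2, 1 vs 4] → B does not strictly dominate A (column Z: 1 ≤ 4)
  B vs C: [5 vs 3, 6 vs 1, 1 vs 4] → B does not strictly dominate C (column Z: 1 ≤ 4)
  C vs A: [3 vs 2, 1 vs 2, 4 vs 4] → C does not strictly dominate A (column Y: 1 ≤ 2)
  C vs B: [3 vs 5, 1 vs 6, 4 vs 1] → C does not strictly dominate B (column X: 3 ≤ 5)
No single strategy strictly dominates all others → no strictly dominant strategy.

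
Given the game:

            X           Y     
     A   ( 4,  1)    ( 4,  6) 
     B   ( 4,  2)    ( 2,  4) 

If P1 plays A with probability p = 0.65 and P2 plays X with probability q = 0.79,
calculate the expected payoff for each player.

E[P1] = 3.853, E[P2] = 2.1795

Work:
E[P1] = p·q·π₁(A,X) + p·(1-q)·π₁(A,Y) + (1-p)·q·π₁(B,X) + (1-p)·(1-q)·π₁(B,Y)
= 0.65·0.79·4 + 0.65·0.21·4 + 0.35·0.79·4 + 0.35·0.21·2
= 3.853

E[P2] = 2.1795 (similar calculation)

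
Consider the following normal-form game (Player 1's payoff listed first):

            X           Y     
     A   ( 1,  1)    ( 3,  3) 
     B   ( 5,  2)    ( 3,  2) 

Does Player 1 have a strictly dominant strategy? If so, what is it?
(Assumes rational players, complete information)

No strictly dominant strategy exists for Player 1

Work:
A strategy strictly dominates another if it gives a strictly higher payoff against every opponent action. Compare each pair of P1's strategies column-by-column:
  A vs B: [1 vs 5, 3 vs 3] → A does not strictly dominate B (column X: 1 ≤ 5)
  B vs A: [5 vs 1, 3 vs 3] → B does not strictly dominate A (column Y: 3 ≤ 3)
No single strategy strictly dominates all others → no strictly dominant strategy.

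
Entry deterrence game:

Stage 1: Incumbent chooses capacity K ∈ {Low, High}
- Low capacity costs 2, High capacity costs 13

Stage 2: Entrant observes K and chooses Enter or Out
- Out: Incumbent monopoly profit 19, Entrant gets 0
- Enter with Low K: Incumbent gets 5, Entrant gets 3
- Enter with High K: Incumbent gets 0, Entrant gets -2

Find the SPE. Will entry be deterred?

SPE: (High, Enter|Low, Out|High); Entry deterred. Incumbent net profit = 6

Work:
After Low K: Entrant enters (3 > 0)
After High K: Entrant stays out (-2 < 0)
Incumbent: Low → 5−2=3, High → 19−13=6
Incumbent chooses High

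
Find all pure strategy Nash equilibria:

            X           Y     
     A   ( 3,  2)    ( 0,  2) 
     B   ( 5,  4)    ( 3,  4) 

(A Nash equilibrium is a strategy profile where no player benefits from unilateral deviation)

Nash equilibrium: (B, X), (B, Y)

Work:
Best responses:
  P1 vs X: payoffs [3, 5] → best response B (payoff 5)
  P1 vs Y: payoffs [0, 3] → best response B (payoff 3)
  P2 vs A: payoffs [2, 2] → best response X/Y (payoff 2)
  P2 vs B: payoffs [4, 4] → best response X/Y (payoff 4)
Mutual best responses: (B,X), (B,Y) → Nash equilibria.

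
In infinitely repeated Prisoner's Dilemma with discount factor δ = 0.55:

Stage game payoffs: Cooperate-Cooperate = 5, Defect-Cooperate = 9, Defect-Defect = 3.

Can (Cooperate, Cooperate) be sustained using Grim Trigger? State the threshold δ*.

δ* = 0.6667; since δ = 0.55 < 0.6667, cooperation cannot be sustained

Work:
For Grim Trigger:
Cooperate forever: 5/(1-δ)
Defect then punished: 9 + 3·δ/(1-δ)
Need: 5/(1-δ) ≥ 9 + 3·δ/(1-δ)
Solving: δ ≥ (T-R)/(T-P) = (9-5)/(9-3) = 0.6667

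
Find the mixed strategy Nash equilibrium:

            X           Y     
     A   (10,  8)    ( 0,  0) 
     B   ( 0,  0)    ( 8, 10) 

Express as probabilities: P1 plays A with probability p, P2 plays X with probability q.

p = 0.5556, q = 0.4444

Work:
Find probabilities that make opponent indifferent:
P2 chooses q to make P1 indifferent between A and B
P1 chooses p to make P2 indifferent between X and Y
Mixed NE: P1 plays (A: 0.5556, B: 0.4444), P2 plays (X: 0.4444, Y: 0.5556)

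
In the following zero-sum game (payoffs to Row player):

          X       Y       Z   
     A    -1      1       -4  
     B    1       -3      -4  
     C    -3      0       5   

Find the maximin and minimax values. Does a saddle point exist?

Maximin = -3, Minimax = 1, Saddle: False

Work:
Row minimums: [-4, -4, -3] → maximin = -3
Column maximums: [1, 1, 5] → minimax = 1
No saddle point (maximin ≠ minimax). Mixed strategy needed.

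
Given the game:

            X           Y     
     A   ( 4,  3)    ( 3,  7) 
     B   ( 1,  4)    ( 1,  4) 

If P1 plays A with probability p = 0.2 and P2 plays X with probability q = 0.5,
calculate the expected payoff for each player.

E[P1] = 1.5, E[P2] = 4.2

Work:
E[P1] = p·q·π₁(A,X) + p·(1-q)·π₁(A,Y) + (1-p)·q·π₁(B,X) + (1-p)·(1-q)·π₁(B,Y)
= 0.2·0.5·4 + 0.2·0.5·3 + 0.8·0.5·1 + 0.8·0.5·1
= 1.5

E[P2] = 4.2 (similar calculation)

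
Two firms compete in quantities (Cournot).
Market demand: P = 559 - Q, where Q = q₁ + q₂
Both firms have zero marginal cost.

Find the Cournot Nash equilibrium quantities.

q₁* = q₂* = 186.33; P* = 186.33

Work:
Profit: π_i = P·q_i = (a - q_i - q_j)·q_i
FOC: ∂π_i/∂q_i = a - 2q_i - q_j = 0
Reaction function: q_i = (559 - q_j)/2
Symmetry: q* = 559/3 = 186.33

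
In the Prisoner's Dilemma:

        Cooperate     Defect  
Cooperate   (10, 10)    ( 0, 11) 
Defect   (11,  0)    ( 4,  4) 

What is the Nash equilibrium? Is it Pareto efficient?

(Defect, Defect) is NE; not Pareto efficient

Work:
Defect dominates Cooperate for both players:
If P2 cooperates: Defect (11) > Cooperate (10)
If P2 defects: Defect (4) > Cooperate (0)
NE: (Defect, Defect) with payoff (4, 4)
But (Cooperate, Cooperate) = (10, 10) Pareto dominates (4, 4)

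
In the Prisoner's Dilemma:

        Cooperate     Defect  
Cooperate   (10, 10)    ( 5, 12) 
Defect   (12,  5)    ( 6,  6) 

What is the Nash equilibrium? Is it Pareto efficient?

(Defect, Defect) is NE; not Pareto efficient

Work:
Defect dominates Cooperate for both players:
If P2 cooperates: Defect (12) > Cooperate (10)
If P2 defects: Defect (6) > Cooperate (5)
NE: (Defect, Defect) with payoff (6, 6)
But (Cooperate, Cooperate) = (10, 10) Pareto dominates (6, 6)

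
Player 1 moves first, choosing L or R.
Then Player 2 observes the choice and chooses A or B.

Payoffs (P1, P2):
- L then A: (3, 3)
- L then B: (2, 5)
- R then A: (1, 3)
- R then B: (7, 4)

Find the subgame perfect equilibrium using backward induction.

P1 plays R, P2 plays B after L and B after R; Payoff (7, 4)

Work:
Backward induction:
After L: P2 chooses B → P1 gets 2
After R: P2 chooses B → P1 gets 7
P1 chooses R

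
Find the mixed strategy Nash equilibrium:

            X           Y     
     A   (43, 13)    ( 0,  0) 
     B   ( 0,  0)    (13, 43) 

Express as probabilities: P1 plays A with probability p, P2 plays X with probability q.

p = 0.7679, q = 0.2321

Work:
Find probabilities that make opponent indifferent:
P2 chooses q to make P1 indifferent between A and B
P1 chooses p to make P2 indifferent between X and Y
Mixed NE: P1 plays (A: 0.7679, B: 0.2321), P2 plays (X: 0.2321, Y: 0.7679)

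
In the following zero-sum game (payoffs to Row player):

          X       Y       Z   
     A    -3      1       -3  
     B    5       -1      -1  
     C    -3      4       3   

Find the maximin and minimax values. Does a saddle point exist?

Maximin = -1, Minimax = 3, Saddle: False

Work:
Row minimums: [-3, -1, -3] → maximin = -1
Column maximums: [5, 4, 3] → minimax = 3
No saddle point (maximin ≠ minimax). Mixed strategy needed.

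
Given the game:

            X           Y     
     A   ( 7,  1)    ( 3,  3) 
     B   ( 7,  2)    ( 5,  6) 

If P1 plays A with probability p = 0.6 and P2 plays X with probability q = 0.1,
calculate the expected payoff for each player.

E[P1] = 4.12, E[P2] = 3.92

Work:
E[P1] = p·q·π₁(A,X) + p·(1-q)·π₁(A,Y) + (1-p)·q·π₁(B,X) + (1-p)·(1-q)·π₁(B,Y)
= 0.6·0.1·7 + 0.6·0.9·3 + 0.4·0.1·7 + 0.4·0.9·5
= 4.12

E[P2] = 3.92 (similar calculation)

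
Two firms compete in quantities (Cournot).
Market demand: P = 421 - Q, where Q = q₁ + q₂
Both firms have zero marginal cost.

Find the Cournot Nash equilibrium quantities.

q₁* = q₂* = 140.33; P* = 140.33

Work:
Profit: π_i = P·q_i = (a - q_i - q_j)·q_i
FOC: ∂π_i/∂q_i = a - 2q_i - q_j = 0
Reaction function: q_i = (421 - q_j)/2
Symmetry: q* = 421/3 = 140.33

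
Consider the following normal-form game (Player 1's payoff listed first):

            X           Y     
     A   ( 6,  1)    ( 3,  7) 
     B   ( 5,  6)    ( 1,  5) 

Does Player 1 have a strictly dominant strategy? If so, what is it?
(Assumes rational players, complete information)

Yes, Player 1's strictly dominant strategy is A

Work:
A strategy strictly dominates another if it gives a strictly higher payoff against every opponent action. Compare each pair of P1's strategies column-by-column:
  A vs B: [6 vs 5, 3 vs 1] → A strictly dominates B
  B vs A: [5 vs 6, 1 vs 3] → B does not strictly dominate A (column X: 5 ≤ 6)
A strictly dominates every other strategy → strictly dominant.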